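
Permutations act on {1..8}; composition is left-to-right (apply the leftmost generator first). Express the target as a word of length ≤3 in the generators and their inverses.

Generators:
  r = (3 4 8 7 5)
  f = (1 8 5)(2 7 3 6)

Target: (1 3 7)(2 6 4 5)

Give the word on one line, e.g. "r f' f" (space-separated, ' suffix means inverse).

r' f' r

  after r': (3 5 7 8 4)
  after f': (1 5 2 6 3 8 4 7)
  after r: (1 3 7)(2 6 4 5)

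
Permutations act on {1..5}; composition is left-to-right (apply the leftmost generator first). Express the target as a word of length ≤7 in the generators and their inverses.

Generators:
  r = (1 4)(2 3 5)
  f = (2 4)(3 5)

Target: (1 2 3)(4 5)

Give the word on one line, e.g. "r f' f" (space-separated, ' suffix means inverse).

  after r: (1 4)(2 3 5)
  after r: (2 5 3)
  after f': (2 3 4)
  after r: (1 4 3)(2 5)
  after f': (1 2 3)(4 5)

r r f' r f'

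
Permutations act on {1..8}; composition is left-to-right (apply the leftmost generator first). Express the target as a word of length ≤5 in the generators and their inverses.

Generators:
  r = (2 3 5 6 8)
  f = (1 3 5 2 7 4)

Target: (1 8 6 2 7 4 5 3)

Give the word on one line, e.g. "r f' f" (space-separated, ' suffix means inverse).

f f r f' r

  after f: (1 3 5 2 7 4)
  after f: (1 5 7)(2 4 3)
  after r: (1 6 8 2 4 5 7)
  after f': (1 6 8 5 2 7 4 3)
  after r: (1 8 6 2 7 4 5 3)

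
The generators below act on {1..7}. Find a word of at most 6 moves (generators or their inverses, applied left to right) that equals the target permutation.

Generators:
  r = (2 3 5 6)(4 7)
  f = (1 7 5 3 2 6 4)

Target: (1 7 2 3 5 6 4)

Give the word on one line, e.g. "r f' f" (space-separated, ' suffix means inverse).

r r r f' r

  after r: (2 3 5 6)(4 7)
  after r: (2 5)(3 6)
  after r: (2 6 5 3)(4 7)
  after f': (1 4)(6 7)
  after r: (1 7 2 3 5 6 4)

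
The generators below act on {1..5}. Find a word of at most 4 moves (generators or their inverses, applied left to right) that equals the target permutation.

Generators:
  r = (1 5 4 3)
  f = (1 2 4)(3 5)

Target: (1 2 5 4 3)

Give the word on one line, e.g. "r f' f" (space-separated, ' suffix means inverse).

f r'

  after f: (1 2 4)(3 5)
  after r': (1 2 5 4 3)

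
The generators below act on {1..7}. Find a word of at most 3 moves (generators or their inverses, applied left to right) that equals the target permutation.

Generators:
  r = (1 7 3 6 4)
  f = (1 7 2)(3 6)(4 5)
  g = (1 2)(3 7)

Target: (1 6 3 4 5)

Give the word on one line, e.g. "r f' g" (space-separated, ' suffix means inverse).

f g' r

  after f: (1 7 2)(3 6)(4 5)
  after g': (1 3 6 7)(4 5)
  after r: (1 6 3 4 5)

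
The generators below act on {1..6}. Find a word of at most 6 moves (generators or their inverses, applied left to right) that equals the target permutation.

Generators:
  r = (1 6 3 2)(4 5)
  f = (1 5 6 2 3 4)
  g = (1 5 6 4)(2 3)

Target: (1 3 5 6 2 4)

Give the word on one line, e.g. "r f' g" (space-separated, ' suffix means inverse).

  after r': (1 2 3 6)(4 5)
  after g': (1 3 5 6 4)
  after f': (1 2 6 3)
  after g: (1 3 5 6 2 4)

r' g' f' g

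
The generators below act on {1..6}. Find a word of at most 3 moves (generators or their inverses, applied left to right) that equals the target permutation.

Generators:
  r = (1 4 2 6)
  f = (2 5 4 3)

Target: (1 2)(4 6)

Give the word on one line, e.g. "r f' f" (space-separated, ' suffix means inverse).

r r

  after r: (1 4 2 6)
  after r: (1 2)(4 6)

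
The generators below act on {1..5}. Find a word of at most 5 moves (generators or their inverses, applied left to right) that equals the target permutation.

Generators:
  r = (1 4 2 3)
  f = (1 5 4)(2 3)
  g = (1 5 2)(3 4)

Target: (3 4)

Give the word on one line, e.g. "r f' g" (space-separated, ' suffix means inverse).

r' f' g

  after r': (1 3 2 4)
  after f': (1 2 5)
  after g: (3 4)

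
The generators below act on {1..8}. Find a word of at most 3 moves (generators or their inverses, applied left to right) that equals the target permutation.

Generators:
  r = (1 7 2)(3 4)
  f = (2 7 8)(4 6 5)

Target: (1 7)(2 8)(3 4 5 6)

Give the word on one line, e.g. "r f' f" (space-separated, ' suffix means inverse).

f' r

  after f': (2 8 7)(4 5 6)
  after r: (1 7)(2 8)(3 4 5 6)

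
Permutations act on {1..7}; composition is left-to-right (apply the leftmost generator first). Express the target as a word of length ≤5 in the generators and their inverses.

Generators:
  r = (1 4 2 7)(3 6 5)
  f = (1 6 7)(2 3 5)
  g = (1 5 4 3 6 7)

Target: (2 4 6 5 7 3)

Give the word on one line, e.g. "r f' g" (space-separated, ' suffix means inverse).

  after r': (1 7 2 4)(3 5 6)
  after f': (1 6 2 4 7 5)
  after f': (2 4 6 5 7 3)

r' f' f'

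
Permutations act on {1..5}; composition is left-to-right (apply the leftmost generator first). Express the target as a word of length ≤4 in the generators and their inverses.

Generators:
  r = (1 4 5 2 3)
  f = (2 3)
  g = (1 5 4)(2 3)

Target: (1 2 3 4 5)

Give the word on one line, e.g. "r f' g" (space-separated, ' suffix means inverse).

f r' g

  after f: (2 3)
  after r': (1 3 5 4)
  after g: (1 2 3 4 5)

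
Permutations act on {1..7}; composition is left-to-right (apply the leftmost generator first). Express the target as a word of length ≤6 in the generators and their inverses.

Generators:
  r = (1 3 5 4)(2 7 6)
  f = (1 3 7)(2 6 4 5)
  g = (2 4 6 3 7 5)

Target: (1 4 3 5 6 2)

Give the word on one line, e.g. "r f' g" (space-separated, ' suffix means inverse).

  after r': (1 4 5 3)(2 6 7)
  after r': (1 5)(2 7 6)(3 4)
  after f': (1 4)(2 3 6 5 7)
  after f': (1 6 4 7 5 3 2)
  after g': (1 4 3 5 6 2)

r' r' f' f' g'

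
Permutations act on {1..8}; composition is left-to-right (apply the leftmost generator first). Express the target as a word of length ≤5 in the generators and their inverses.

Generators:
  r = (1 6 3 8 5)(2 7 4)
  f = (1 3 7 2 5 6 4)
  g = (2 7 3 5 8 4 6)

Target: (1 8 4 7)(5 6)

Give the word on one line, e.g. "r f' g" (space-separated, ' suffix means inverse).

  after r': (1 5 8 3 6)(2 4 7)
  after f: (1 6 3 4 2)(5 8 7)
  after f: (1 4 5 8 2 3)(6 7)
  after g': (1 8 6 2 7 4 3)
  after f: (1 8 4 7)(5 6)

r' f f g' f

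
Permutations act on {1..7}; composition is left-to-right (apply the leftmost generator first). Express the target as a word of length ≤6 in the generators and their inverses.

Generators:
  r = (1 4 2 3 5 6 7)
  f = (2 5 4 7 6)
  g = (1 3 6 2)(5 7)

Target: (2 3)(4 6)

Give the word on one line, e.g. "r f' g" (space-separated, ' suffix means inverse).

r' g' g' f' r'

  after r': (1 7 6 5 3 2 4)
  after g': (1 5)(2 4)(3 6 7)
  after g': (1 7)(2 4 6 5)
  after f': (1 4 7)(2 5 6)
  after r': (2 3)(4 6)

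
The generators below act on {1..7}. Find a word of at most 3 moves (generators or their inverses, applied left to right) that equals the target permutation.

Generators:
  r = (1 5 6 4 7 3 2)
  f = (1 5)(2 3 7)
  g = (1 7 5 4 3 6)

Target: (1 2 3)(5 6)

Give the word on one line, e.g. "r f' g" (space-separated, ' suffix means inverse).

  after r': (1 2 3 7 4 6 5)
  after f: (1 3 2 7 4 6)
  after r: (1 2 3)(5 6)

r' f r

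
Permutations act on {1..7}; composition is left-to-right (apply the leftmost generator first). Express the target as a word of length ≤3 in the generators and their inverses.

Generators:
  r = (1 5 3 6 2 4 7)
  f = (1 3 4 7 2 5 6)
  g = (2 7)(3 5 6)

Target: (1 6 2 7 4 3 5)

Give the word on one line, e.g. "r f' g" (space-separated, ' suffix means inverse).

g g f'

  after g: (2 7)(3 5 6)
  after g: (3 6 5)
  after f': (1 6 2 7 4 3 5)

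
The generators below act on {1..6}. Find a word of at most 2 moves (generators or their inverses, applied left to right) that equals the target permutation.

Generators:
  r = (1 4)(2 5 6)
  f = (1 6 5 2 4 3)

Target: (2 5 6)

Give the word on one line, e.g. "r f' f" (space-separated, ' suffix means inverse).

  after r': (1 4)(2 6 5)
  after r': (2 5 6)

r' r'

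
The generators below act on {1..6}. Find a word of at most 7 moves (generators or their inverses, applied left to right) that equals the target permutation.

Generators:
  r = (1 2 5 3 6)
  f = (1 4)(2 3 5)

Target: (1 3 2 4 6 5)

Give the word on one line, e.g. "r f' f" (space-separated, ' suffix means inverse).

r' f f f r'

  after r': (1 6 3 5 2)
  after f: (1 6 5 3 2 4)
  after f: (1 6 2)
  after f: (1 6 3 5 2 4)
  after r': (1 3 2 4 6 5)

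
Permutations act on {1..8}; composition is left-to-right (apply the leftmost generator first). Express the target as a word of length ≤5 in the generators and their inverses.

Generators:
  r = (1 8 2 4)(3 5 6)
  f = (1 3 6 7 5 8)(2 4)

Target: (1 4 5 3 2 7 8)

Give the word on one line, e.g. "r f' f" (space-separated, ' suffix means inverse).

  after f': (1 8 5 7 6 3)(2 4)
  after r': (3 4 8)(5 7)
  after r': (1 4)(2 8 6 5 7 3)
  after f': (1 2 5 6 7)(3 4 8)
  after f': (1 4 5 3 2 7 8)

f' r' r' f' f'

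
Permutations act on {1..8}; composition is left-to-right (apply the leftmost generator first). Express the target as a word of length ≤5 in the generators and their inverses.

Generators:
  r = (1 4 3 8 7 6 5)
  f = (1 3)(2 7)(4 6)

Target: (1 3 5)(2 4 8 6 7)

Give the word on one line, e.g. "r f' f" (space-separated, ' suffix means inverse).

  after r': (1 5 6 7 8 3 4)
  after f: (1 5 4 3 6 2 7 8)
  after r: (2 6)(3 5)(4 8)
  after f: (1 3 5)(2 4 8 6 7)

r' f r f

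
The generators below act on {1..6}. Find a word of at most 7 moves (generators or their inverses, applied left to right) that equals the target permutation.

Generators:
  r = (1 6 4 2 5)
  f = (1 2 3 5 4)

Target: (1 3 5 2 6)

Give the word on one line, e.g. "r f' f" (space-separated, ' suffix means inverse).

  after r: (1 6 4 2 5)
  after f: (1 6)(2 4 3 5)
  after r': (2 6 5 4 3)
  after f: (1 2 6 4 5)
  after f: (1 3 5 2 6)

r f r' f f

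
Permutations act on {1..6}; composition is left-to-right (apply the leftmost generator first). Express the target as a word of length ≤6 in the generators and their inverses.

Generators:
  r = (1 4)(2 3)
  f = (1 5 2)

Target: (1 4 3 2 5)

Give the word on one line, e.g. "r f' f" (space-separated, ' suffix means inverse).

  after f: (1 5 2)
  after r: (1 5 3 2 4)
  after f': (2 4)(3 5)
  after r': (1 4 3 5 2)
  after f: (1 4 3 2 5)

f r f' r' f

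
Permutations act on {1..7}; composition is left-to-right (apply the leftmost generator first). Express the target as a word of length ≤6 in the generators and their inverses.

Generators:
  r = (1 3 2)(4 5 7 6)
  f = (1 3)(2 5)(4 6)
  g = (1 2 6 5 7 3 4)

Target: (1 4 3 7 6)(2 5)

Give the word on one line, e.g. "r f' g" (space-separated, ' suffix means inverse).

f r' f g

  after f: (1 3)(2 5)(4 6)
  after r': (2 4 7 5 3)
  after f: (1 3 5)(2 6 4 7)
  after g: (1 4 3 7 6)(2 5)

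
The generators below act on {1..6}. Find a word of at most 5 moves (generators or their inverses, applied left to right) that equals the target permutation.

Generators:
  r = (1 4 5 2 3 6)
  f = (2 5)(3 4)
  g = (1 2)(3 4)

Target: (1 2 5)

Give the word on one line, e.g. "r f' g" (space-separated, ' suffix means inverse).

g f' g f

  after g: (1 2)(3 4)
  after f': (1 5 2)
  after g: (1 5)(3 4)
  after f: (1 2 5)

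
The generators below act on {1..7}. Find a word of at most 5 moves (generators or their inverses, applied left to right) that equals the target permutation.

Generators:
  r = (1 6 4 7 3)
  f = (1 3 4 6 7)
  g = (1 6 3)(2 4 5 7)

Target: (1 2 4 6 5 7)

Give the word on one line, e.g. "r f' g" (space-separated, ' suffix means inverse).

f r' g

  after f: (1 3 4 6 7)
  after r': (1 7 3 6 4)
  after g: (1 2 4 6 5 7)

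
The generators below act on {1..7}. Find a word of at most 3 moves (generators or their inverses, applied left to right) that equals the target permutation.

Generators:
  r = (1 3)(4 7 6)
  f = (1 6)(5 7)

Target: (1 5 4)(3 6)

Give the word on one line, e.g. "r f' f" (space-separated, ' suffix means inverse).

  after f': (1 6)(5 7)
  after r': (1 7 5 4 6 3)
  after f: (1 5 4)(3 6)

f' r' f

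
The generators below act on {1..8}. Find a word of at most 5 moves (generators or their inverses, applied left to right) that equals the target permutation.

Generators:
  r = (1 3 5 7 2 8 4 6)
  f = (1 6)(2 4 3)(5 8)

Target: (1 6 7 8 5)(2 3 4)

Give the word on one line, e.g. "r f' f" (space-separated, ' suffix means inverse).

f' r f' f' r'

  after f': (1 6)(2 3 4)(5 8)
  after r: (2 5 4 8 7)(3 6)
  after f': (1 6 4 5 2 8 7 3)
  after f': (2 5 3 6)(4 8 7)
  after r': (1 6 7 8 5)(2 3 4)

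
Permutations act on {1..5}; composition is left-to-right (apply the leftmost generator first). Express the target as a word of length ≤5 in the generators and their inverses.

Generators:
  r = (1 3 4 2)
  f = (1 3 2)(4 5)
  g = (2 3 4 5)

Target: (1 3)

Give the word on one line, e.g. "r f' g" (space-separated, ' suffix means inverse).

r g' f'

  after r: (1 3 4 2)
  after g': (1 2)(4 5)
  after f': (1 3)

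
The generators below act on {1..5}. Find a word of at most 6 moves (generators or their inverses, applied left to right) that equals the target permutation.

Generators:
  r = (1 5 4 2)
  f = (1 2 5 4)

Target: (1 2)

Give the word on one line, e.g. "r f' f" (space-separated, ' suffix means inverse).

  after r: (1 5 4 2)
  after f': (1 2 4)
  after r': (1 4 2 5)
  after f': (1 5 4)
  after f': (1 2)

r f' r' f' f'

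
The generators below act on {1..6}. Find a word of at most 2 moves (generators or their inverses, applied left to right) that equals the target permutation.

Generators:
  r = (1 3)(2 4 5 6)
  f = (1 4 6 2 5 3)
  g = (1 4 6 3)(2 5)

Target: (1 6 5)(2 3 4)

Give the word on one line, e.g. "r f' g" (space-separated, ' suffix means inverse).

  after f: (1 4 6 2 5 3)
  after f: (1 6 5)(2 3 4)

f f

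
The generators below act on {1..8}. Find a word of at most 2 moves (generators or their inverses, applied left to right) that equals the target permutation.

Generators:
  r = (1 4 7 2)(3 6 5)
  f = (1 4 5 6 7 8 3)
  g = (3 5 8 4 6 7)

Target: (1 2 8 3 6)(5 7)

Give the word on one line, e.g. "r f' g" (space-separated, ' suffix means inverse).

  after r': (1 2 7 4)(3 5 6)
  after f: (1 2 8 3 6)(5 7)

r' f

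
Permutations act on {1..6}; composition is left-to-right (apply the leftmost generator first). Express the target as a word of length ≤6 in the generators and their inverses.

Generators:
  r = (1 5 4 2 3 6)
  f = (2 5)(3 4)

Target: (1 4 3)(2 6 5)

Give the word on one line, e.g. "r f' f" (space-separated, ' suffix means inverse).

  after r: (1 5 4 2 3 6)
  after r: (1 4 3)(2 6 5)
  after f': (1 3)(2 6)
  after f': (1 4 3)(2 6 5)

r r f' f'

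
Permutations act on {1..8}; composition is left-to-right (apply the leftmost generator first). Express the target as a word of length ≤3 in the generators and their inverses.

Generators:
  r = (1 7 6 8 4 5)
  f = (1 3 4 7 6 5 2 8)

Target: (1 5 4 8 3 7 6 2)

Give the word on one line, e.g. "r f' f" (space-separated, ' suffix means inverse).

  after r: (1 7 6 8 4 5)
  after f': (1 4 6 2 5 8 3)
  after r: (1 5 4 8 3 7 6 2)

r f' r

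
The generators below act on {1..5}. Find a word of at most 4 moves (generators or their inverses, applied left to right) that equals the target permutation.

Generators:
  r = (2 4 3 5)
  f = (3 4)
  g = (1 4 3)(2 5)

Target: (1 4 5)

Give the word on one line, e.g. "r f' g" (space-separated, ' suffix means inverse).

  after r': (2 5 3 4)
  after g: (1 4 5)

r' g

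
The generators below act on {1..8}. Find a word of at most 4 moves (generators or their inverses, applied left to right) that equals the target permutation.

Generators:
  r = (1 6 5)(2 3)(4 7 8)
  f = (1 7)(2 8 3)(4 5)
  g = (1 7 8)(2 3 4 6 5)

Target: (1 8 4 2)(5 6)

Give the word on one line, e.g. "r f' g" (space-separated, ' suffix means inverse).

f g

  after f: (1 7)(2 8 3)(4 5)
  after g: (1 8 4 2)(5 6)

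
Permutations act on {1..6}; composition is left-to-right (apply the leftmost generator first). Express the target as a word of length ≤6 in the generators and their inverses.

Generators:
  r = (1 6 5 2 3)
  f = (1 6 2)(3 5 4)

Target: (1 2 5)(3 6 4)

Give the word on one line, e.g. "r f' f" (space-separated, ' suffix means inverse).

f' r' f' r'

  after f': (1 2 6)(3 4 5)
  after r': (1 5 2)(3 4 6)
  after f': (1 3 5 6 4)
  after r': (1 2 5)(3 6 4)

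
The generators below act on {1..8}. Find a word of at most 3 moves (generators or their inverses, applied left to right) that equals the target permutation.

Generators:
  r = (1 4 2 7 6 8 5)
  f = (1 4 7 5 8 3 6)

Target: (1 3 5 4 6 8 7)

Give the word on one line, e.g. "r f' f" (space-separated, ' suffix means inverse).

  after f': (1 6 3 8 5 7 4)
  after f': (1 3 5 4 6 8 7)

f' f'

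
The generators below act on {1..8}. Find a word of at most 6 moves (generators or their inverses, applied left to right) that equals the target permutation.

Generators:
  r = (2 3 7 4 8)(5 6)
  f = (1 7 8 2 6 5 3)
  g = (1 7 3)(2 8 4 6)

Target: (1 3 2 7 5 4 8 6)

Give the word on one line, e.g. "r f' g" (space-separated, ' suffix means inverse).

f' f' f' r' f

  after f': (1 3 5 6 2 8 7)
  after f': (1 5 2 7 3 6 8)
  after f': (1 6 7 5 8 3 2)
  after r': (1 5 4 7 6 3 8 2)
  after f: (1 3 2 7 5 4 8 6)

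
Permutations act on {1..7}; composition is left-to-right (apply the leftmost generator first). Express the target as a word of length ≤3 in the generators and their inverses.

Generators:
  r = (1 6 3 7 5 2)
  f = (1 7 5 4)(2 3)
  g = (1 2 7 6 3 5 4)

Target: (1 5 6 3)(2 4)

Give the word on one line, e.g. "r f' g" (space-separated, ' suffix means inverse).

  after r: (1 6 3 7 5 2)
  after g': (1 7 3 2 4 5)
  after r: (1 5 6 3)(2 4)

r g' r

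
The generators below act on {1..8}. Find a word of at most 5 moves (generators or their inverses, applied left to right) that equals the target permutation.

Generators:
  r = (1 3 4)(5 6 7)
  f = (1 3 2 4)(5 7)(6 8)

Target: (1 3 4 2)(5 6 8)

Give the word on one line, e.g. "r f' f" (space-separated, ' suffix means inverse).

f' r r

  after f': (1 4 2 3)(5 7)(6 8)
  after r: (2 4)(6 8 7)
  after r: (1 3 4 2)(5 6 8)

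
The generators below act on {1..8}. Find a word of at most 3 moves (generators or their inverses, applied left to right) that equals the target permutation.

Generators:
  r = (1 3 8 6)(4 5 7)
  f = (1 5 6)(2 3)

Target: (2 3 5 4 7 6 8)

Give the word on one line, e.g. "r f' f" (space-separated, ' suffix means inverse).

r' f

  after r': (1 6 8 3)(4 7 5)
  after f: (2 3 5 4 7 6 8)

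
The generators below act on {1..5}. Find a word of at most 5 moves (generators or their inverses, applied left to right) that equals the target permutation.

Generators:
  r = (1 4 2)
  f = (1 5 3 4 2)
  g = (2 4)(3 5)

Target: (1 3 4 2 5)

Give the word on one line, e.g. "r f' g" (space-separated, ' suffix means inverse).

g' f r f

  after g': (2 4)(3 5)
  after f: (1 5 4)
  after r: (1 5 2)
  after f: (1 3 4 2 5)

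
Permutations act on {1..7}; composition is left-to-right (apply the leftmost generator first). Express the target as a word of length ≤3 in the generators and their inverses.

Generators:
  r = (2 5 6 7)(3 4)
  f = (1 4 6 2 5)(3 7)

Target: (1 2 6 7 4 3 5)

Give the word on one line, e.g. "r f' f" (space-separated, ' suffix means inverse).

r f' f'

  after r: (2 5 6 7)(3 4)
  after f': (1 5 4 7 6 3)
  after f': (1 2 6 7 4 3 5)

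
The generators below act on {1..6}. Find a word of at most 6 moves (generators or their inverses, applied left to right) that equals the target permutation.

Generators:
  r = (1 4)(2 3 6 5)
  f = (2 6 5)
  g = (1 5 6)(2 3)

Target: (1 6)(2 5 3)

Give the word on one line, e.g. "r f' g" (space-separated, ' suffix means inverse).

  after f': (2 5 6)
  after g: (1 5)(2 6 3)
  after g: (1 6 2)
  after f: (1 5 2)
  after g: (1 6)(2 5 3)

f' g g f g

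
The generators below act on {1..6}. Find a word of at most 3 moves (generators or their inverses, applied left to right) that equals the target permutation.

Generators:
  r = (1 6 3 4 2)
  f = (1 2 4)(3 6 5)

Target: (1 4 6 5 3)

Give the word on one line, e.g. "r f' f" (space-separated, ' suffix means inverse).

  after r: (1 6 3 4 2)
  after f': (1 3 2 4)(5 6)
  after r: (1 4 6 5 3)

r f' r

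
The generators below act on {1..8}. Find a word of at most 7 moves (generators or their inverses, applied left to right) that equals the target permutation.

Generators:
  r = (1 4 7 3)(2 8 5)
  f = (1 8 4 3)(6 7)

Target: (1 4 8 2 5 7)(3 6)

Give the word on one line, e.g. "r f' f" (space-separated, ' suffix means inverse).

  after r': (1 3 7 4)(2 5 8)
  after f: (2 5 4 8)(3 6 7)
  after r': (1 3 6 4 2 8 5)
  after r': (1 7 4 5 3 6)
  after r': (1 4 8 2 5 7)(3 6)

r' f r' r' r'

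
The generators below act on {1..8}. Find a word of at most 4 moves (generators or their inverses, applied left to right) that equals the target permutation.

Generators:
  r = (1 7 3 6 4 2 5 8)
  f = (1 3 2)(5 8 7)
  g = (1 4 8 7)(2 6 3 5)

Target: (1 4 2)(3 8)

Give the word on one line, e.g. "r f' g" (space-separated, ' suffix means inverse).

r' g'

  after r': (1 8 5 2 4 6 3 7)
  after g': (1 4 2)(3 8)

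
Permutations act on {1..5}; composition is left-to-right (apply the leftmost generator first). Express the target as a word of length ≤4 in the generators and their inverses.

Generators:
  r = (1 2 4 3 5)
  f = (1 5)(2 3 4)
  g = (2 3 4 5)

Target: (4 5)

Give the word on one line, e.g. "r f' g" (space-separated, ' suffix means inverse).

g r' f' g'

  after g: (2 3 4 5)
  after r': (1 5)(2 4 3)
  after f': (2 3 4)
  after g': (4 5)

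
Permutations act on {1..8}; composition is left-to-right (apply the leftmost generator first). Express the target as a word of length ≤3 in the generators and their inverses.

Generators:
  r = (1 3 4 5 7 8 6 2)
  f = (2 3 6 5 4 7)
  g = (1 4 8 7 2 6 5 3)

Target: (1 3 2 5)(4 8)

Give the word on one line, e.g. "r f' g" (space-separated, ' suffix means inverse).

f g'

  after f: (2 3 6 5 4 7)
  after g': (1 3 2 5)(4 8)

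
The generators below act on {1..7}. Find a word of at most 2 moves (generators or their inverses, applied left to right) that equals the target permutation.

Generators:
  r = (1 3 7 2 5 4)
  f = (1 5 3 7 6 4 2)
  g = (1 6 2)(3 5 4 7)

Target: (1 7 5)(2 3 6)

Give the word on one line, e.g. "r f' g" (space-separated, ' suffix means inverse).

r' g

  after r': (1 4 5 2 7 3)
  after g: (1 7 5)(2 3 6)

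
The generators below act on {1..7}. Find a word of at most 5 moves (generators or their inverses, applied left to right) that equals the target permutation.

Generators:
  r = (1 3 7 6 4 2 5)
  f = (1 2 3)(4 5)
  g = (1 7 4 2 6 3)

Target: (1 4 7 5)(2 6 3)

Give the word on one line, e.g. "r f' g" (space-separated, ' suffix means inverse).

  after f: (1 2 3)(4 5)
  after f: (1 3 2)
  after r': (2 5)(3 4 6 7)
  after f: (1 2 4 6 7)(3 5)
  after r': (1 4 7 5)(2 6 3)

f f r' f r'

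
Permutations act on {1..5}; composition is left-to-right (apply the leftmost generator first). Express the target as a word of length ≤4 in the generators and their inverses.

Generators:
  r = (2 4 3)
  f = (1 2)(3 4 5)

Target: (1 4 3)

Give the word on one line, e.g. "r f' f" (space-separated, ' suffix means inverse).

  after f: (1 2)(3 4 5)
  after r: (1 4 5 2)
  after r: (1 3 2)(4 5)
  after f: (1 4 3)

f r r f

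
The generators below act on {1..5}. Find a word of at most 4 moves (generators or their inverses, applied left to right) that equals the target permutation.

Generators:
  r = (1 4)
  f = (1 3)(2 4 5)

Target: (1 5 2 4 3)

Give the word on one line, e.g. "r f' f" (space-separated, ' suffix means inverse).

r f r r

  after r: (1 4)
  after f: (1 5 2 4 3)
  after r: (1 5 2)(3 4)
  after r: (1 5 2 4 3)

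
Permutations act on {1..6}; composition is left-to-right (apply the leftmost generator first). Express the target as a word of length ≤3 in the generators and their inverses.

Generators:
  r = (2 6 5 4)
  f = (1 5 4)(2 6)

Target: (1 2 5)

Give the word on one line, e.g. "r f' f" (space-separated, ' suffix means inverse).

f' r

  after f': (1 4 5)(2 6)
  after r: (1 2 5)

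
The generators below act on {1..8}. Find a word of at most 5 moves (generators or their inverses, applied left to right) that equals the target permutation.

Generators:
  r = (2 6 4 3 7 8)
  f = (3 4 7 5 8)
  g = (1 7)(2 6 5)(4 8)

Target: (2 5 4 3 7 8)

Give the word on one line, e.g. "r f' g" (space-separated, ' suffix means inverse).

  after g: (1 7)(2 6 5)(4 8)
  after g: (2 5 6)
  after r: (2 5 4 3 7 8)

g g r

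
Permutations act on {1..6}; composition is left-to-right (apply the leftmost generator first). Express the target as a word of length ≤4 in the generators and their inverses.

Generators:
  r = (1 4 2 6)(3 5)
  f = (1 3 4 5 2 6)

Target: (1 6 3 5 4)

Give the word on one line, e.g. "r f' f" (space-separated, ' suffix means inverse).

  after f: (1 3 4 5 2 6)
  after f: (1 4 2)(3 5 6)
  after r': (2 6 5)
  after r': (1 6 3 5 4)

f f r' r'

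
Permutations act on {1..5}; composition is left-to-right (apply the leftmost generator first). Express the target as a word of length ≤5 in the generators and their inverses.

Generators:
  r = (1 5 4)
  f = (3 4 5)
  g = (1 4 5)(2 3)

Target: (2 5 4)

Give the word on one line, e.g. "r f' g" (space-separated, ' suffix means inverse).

  after r': (1 4 5)
  after r': (1 5 4)
  after g': (1 4 5)(2 3)
  after f: (1 5)(2 4 3)
  after g: (2 5 4)

r' r' g' f g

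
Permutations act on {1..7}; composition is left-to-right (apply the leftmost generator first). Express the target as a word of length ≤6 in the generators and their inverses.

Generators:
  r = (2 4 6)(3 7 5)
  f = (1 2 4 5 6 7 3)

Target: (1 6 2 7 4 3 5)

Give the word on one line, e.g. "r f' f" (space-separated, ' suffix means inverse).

r f r r

  after r: (2 4 6)(3 7 5)
  after f: (1 2 5)(4 7 6)
  after r: (1 4 5)(2 3 7)
  after r: (1 6 2 7 4 3 5)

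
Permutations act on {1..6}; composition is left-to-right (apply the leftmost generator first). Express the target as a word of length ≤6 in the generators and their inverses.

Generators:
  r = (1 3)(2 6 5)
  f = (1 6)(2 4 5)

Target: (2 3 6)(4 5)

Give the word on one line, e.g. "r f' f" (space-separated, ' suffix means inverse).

r f r' r' r'

  after r: (1 3)(2 6 5)
  after f: (1 3 6 2)(4 5)
  after r': (2 3)(4 6 5)
  after r': (1 3 5 4 2)
  after r': (2 3 6)(4 5)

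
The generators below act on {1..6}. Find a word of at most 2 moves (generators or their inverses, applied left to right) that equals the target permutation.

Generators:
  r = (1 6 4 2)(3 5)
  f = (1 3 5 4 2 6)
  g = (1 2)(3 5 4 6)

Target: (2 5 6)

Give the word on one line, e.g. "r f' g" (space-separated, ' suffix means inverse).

  after r': (1 2 4 6)(3 5)
  after g': (2 5 6)

r' g'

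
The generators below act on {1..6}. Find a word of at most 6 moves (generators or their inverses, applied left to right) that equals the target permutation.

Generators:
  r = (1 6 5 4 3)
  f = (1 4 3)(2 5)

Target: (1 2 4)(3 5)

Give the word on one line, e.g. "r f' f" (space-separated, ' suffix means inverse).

r r f' r

  after r: (1 6 5 4 3)
  after r: (1 5 3 6 4)
  after f': (1 2 5 4 3 6)
  after r: (1 2 4)(3 5)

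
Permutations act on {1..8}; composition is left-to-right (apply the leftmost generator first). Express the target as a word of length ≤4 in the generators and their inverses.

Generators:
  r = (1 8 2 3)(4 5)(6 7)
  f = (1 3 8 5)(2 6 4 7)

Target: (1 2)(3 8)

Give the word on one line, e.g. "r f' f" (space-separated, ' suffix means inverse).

  after r: (1 8 2 3)(4 5)(6 7)
  after r: (1 2)(3 8)

r r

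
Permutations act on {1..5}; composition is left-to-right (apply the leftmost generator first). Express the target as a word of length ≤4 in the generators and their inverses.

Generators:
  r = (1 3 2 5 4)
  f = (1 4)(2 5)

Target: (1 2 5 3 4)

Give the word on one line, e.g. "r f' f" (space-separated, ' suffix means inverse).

  after f: (1 4)(2 5)
  after r': (1 5 3)
  after f: (1 2 5 3 4)

f r' f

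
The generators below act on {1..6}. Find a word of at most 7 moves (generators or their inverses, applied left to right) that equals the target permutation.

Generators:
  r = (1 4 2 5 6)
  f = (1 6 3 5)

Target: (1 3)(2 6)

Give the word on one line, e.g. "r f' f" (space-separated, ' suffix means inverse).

r r f r f'

  after r: (1 4 2 5 6)
  after r: (1 2 6 4 5)
  after f: (1 2 3 5 6 4)
  after r: (1 5)(2 3 6)
  after f': (1 3)(2 6)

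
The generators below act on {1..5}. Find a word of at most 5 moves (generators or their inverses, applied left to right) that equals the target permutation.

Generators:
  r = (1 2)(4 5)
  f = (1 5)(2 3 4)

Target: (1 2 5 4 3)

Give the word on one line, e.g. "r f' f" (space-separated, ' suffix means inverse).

  after f: (1 5)(2 3 4)
  after f: (2 4 3)
  after r': (1 2 5 4 3)

f f r'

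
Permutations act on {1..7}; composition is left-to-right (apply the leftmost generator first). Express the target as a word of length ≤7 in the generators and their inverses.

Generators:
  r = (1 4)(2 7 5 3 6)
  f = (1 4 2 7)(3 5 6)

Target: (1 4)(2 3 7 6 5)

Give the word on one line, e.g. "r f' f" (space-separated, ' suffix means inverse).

r f' r' f' r

  after r: (1 4)(2 7 5 3 6)
  after f': (3 5 6 4 7)
  after r': (1 4 2 6)(3 7 5)
  after f': (2 5 6 7 3)
  after r: (1 4)(2 3 7 6 5)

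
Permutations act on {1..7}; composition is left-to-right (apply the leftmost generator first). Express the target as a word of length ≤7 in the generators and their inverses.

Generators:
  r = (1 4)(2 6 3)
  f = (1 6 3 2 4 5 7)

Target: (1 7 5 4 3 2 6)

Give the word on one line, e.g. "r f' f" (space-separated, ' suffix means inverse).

f' r' r' r' r'

  after f': (1 7 5 4 2 3 6)
  after r': (1 7 5)(2 6 4 3)
  after r': (1 7 5 4 6)
  after r': (1 7 5)(2 3 6 4)
  after r': (1 7 5 4 3 2 6)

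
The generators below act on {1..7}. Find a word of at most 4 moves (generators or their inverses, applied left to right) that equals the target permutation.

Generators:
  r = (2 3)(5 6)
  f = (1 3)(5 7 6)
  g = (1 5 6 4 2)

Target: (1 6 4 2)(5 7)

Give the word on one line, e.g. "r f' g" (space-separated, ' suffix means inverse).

g f f

  after g: (1 5 6 4 2)
  after f: (1 7 6 4 2 3)
  after f: (1 6 4 2)(5 7)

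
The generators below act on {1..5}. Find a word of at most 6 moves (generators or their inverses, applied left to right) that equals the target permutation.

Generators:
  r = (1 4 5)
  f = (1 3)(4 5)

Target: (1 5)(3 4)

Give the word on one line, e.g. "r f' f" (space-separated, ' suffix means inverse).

r f' r r f

  after r: (1 4 5)
  after f': (1 5 3)
  after r: (3 4 5)
  after r: (1 4)(3 5)
  after f: (1 5)(3 4)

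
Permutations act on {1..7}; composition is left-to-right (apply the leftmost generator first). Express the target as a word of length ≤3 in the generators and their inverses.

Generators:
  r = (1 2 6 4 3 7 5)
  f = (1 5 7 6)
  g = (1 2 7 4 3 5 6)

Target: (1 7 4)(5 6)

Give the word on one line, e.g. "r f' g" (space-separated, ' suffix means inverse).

f' r' g

  after f': (1 6 7 5)
  after r': (1 2)(3 4 6)
  after g: (1 7 4)(5 6)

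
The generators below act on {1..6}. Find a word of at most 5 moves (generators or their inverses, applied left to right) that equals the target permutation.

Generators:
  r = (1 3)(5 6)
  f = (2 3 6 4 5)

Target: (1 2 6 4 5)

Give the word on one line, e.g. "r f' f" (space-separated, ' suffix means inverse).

  after r': (1 3)(5 6)
  after f': (1 2 5 3)(4 6)
  after r': (1 2 6 4 5)

r' f' r'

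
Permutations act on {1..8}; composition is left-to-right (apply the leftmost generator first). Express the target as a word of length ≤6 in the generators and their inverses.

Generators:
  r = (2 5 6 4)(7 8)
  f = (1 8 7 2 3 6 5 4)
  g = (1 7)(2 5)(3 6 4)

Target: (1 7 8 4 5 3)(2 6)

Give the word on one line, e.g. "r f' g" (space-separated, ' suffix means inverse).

  after r: (2 5 6 4)(7 8)
  after f: (1 8 2 4 3 6)
  after g: (1 8 5 2 3 4 6 7)
  after f: (1 7 8 4 5 3)(2 6)

r f g f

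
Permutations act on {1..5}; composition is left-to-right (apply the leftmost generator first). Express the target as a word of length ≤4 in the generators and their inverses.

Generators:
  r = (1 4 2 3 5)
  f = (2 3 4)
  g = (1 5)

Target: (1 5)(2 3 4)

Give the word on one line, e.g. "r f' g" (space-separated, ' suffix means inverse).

  after g': (1 5)
  after f: (1 5)(2 3 4)

g' f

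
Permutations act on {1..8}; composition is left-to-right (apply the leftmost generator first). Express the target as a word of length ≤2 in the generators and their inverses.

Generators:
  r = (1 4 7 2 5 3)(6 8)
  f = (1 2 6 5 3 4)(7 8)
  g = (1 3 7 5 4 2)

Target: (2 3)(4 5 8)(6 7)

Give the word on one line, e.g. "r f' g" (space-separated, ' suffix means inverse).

  after f': (1 4 3 5 6 2)(7 8)
  after r': (2 3)(4 5 8)(6 7)

f' r'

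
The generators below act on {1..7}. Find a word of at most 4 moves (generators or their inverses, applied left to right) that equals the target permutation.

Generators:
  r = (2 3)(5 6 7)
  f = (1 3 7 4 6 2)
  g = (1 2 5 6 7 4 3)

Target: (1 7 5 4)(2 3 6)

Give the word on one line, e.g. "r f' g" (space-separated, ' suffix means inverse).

f' g g g

  after f': (1 2 6 4 7 3)
  after g: (1 5 6 3 2 7)
  after g: (1 6)(2 4 3 5 7)
  after g: (1 7 5 4)(2 3 6)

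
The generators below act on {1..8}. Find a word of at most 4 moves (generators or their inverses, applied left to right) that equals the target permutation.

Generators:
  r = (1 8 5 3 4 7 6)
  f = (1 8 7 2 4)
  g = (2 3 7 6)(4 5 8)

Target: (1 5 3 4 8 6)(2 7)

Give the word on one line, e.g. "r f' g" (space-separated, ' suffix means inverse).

f r

  after f: (1 8 7 2 4)
  after r: (1 5 3 4 8 6)(2 7)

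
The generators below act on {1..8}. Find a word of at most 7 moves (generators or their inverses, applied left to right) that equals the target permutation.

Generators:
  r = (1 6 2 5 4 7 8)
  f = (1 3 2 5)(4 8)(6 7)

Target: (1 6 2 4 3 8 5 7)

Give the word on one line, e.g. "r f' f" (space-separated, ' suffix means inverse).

  after f': (1 5 2 3)(4 8)(6 7)
  after r: (1 4)(2 3 6 8 7)
  after f': (1 8 6 4 5 2)(3 7)
  after r': (1 7 3 4 2 8)(5 6)
  after f': (1 6 2 4 3 8 5 7)

f' r f' r' f'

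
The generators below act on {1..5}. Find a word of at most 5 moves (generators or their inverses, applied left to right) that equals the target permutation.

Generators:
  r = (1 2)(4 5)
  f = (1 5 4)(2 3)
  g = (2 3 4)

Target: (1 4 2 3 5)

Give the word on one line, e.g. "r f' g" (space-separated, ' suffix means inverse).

  after g: (2 3 4)
  after f: (1 5 4 3)
  after f: (1 4 2 3 5)

g f f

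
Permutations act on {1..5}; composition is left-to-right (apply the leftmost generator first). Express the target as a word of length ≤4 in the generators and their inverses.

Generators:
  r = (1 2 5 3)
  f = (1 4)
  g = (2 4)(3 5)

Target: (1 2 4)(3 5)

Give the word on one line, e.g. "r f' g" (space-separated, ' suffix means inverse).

f g'

  after f: (1 4)
  after g': (1 2 4)(3 5)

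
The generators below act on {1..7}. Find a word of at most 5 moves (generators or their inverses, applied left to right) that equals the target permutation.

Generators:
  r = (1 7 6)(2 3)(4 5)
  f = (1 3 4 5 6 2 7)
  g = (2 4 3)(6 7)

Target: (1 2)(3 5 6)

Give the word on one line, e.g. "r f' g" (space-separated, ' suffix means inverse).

  after f: (1 3 4 5 6 2 7)
  after g': (1 4 5 7)(2 6 3)
  after g': (1 2 7)(4 5 6)
  after g': (1 3 4 5 7)(2 6)
  after r: (1 2)(3 5 6)

f g' g' g' r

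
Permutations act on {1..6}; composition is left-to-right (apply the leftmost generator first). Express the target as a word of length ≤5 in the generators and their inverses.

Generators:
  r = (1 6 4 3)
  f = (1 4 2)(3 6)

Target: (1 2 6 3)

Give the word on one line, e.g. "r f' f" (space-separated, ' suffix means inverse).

r' f' f' r' f

  after r': (1 3 4 6)
  after f': (1 6 2 4 3)
  after f': (1 3 2)(4 6)
  after r': (1 4)(2 3)
  after f: (1 2 6 3)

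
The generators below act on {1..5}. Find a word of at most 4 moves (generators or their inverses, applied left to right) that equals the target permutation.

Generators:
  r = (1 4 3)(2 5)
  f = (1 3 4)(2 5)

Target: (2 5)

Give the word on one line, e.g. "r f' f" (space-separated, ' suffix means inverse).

r' f r'

  after r': (1 3 4)(2 5)
  after f: (1 4 3)
  after r': (2 5)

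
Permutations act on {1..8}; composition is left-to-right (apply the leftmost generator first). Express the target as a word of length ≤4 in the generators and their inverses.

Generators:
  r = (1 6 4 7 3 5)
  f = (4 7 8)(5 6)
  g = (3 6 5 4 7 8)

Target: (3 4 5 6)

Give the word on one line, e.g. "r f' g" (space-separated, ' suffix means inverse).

g' f' f'

  after g': (3 8 7 4 5 6)
  after f': (3 7 8 4 6)
  after f': (3 4 5 6)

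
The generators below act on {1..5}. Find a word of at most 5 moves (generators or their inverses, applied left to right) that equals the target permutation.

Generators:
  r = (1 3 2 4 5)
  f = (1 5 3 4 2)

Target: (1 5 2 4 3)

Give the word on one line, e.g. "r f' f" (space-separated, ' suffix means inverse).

  after r: (1 3 2 4 5)
  after f: (1 4 3)
  after f: (1 2)(3 5)
  after f: (2 5 4)
  after r': (1 5 2 4 3)

r f f f r'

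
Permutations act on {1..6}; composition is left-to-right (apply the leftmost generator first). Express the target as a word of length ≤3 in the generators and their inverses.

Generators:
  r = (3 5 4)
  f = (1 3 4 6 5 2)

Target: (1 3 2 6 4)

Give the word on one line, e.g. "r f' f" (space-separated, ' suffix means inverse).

f' f' r'

  after f': (1 2 5 6 4 3)
  after f': (1 5 4)(2 6 3)
  after r': (1 3 2 6 4)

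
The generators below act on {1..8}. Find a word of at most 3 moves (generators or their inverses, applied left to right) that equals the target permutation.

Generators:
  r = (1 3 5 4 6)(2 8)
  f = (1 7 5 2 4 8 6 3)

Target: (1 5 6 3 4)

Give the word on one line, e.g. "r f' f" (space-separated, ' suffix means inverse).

  after r: (1 3 5 4 6)(2 8)
  after r: (1 5 6 3 4)

r r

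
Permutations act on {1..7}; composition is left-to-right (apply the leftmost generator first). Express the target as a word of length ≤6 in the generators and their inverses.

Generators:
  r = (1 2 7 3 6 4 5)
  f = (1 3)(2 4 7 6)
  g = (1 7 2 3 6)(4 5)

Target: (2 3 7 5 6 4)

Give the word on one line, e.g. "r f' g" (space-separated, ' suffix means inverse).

f r r g r

  after f: (1 3)(2 4 7 6)
  after r: (1 6 7 4 3 2 5)
  after r: (1 4 6 3 7 5 2)
  after g: (1 5 3 2 7 4)
  after r: (2 3 7 5 6 4)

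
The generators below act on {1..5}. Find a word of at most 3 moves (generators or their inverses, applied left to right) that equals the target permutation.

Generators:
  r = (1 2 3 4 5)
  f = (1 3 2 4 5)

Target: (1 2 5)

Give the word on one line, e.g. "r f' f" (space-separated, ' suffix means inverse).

f' r r

  after f': (1 5 4 2 3)
  after r: (2 4 3)
  after r: (1 2 5)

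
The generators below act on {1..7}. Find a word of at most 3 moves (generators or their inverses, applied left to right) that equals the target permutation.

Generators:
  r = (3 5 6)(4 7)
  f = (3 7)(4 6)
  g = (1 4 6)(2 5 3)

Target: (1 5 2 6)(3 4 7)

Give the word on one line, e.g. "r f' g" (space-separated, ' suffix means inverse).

f' g' r'

  after f': (3 7)(4 6)
  after g': (1 6)(2 3 7 5)
  after r': (1 5 2 6)(3 4 7)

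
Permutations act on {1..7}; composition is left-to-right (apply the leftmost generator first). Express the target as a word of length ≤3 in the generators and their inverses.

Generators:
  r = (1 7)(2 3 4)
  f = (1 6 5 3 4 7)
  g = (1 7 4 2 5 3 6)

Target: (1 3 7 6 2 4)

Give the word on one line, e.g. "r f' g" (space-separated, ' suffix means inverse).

  after f: (1 6 5 3 4 7)
  after g': (1 3 7 6 2 4)

f g'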